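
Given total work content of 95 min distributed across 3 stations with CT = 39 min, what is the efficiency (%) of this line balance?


Formula: Efficiency = Sum of Task Times / (N_stations * CT) * 100
Total station capacity = 3 stations * 39 min = 117 min
Efficiency = 95 / 117 * 100 = 81.2%

81.2%


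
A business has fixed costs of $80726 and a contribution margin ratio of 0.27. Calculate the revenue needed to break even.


Formula: BER = Fixed Costs / Contribution Margin Ratio
BER = $80726 / 0.27
BER = $298985.19 (to the nearest cent)

$298985.19


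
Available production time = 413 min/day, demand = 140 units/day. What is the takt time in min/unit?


Formula: Takt Time = Available Production Time / Customer Demand
Takt = 413 min/day / 140 units/day
Takt = 2.95 min/unit

2.95 min/unit


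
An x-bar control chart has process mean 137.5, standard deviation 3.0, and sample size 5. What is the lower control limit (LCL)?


LCL = 137.5 - 3 * 3.0 / sqrt(5)

133.48


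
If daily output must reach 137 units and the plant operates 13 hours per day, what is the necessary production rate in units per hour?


Formula: Production Rate = Daily Demand / Available Hours
Rate = 137 units/day / 13 hours/day
Rate = 10.5 units/hour

10.5 units/hour


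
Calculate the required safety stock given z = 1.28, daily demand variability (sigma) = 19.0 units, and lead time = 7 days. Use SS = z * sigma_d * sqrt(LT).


Formula: SS = z * sigma_d * sqrt(LT)
sqrt(LT) = sqrt(7) = 2.6458
SS = 1.28 * 19.0 * 2.6458
SS = 64.3 units

64.3 units


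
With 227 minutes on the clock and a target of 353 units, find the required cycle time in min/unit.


Formula: CT = Available Time / Number of Units
CT = 227 min / 353 units
CT = 0.64 min/unit

0.64 min/unit


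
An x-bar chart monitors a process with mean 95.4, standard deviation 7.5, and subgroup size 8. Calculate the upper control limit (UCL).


UCL = 95.4 + 3 * 7.5 / sqrt(8)

103.35


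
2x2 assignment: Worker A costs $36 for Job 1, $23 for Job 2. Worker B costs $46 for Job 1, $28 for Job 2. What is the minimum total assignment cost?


Option 1: A->1 + B->2 = $36 + $28 = $64
Option 2: A->2 + B->1 = $23 + $46 = $69
Min cost = min($64, $69) = $64

$64


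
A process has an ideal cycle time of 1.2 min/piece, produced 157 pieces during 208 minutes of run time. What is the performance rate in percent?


Formula: Performance = (Ideal CT * Total Count) / Run Time * 100
Ideal output time = 1.2 * 157 = 188.4 min
Performance = 188.4 / 208 * 100 = 90.6%

90.6%


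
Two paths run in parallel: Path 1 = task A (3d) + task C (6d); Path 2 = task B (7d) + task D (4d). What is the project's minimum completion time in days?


Path 1 = 3 + 6 = 9 days
Path 2 = 7 + 4 = 11 days
Duration = max(9, 11) = 11 days

11 days


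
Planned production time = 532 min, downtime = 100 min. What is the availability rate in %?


Formula: Availability = (Planned Time - Downtime) / Planned Time * 100
Uptime = 532 - 100 = 432 min
Availability = 432 / 532 * 100 = 81.2%

81.2%


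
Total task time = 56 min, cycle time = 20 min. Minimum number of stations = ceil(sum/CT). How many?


Formula: N_min = ceil(Sum of Task Times / Cycle Time)
N_min = ceil(56 min / 20 min) = ceil(2.8)
N_min = 3 stations

3


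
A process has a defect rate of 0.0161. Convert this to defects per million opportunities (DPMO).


DPMO = defect_rate * 1000000 = 0.0161 * 1000000

16100


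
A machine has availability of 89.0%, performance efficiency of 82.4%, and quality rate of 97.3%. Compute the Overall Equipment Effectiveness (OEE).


Formula: OEE = Availability * Performance * Quality / 10000
A * P = 89.0% * 82.4% / 100 = 73.34%
OEE = 73.34% * 97.3% / 100 = 71.4%

71.4%


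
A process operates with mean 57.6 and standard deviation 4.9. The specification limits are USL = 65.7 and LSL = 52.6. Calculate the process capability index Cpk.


Cpu = (65.7 - 57.6) / (3 * 4.9) = 0.55
Cpl = (57.6 - 52.6) / (3 * 4.9) = 0.34
Cpk = min(0.55, 0.34) = 0.34

0.34


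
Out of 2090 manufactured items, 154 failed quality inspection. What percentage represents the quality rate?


Formula: Quality Rate = Good Pieces / Total Pieces * 100
Good pieces = 2090 - 154 = 1936
QR = 1936 / 2090 * 100 = 92.6%

92.6%


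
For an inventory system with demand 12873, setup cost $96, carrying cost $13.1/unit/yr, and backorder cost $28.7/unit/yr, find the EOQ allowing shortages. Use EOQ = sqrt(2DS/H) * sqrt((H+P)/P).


Formula: EOQ* = sqrt(2DS/H) * sqrt((H+P)/P)
Base EOQ = sqrt(2*12873*96/13.1) = 434.37 units
Correction = sqrt((13.1+28.7)/28.7) = 1.20683
EOQ* = 434.37 * 1.20683 = 524.2 units

524.2 units


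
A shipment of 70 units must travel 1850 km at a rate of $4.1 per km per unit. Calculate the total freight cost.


TC = dist * cost * units = 1850 * 4.1 * 70 = $530950.00

$530950.00


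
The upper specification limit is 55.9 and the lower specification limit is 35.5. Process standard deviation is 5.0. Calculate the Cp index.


Cp = (55.9 - 35.5) / (6 * 5.0)

0.68


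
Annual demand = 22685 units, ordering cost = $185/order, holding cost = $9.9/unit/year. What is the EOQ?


Formula: EOQ = sqrt(2 * D * S / H)
Numerator: 2 * 22685 * 185 = 8393450
2DS/H = 8393450 / 9.9 = 847823.2
EOQ = sqrt(847823.2) = 920.8 units

920.8 units


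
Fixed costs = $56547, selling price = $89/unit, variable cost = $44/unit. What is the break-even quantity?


Formula: BEQ = Fixed Costs / (Price - Variable Cost)
Contribution margin = $89 - $44 = $45/unit
BEQ = ceil($56547 / $45/unit) = ceil(1256.6) = 1257 units

1257 units


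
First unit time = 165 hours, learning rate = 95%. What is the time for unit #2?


Formula: T_n = T_1 * (learning_rate)^(log2(n)) where learning_rate = rate/100
Doublings = log2(2) = 1
T_n = 165 * 0.95^1
T_n = 165 * 0.95 = 156.8 hours

156.8 hours


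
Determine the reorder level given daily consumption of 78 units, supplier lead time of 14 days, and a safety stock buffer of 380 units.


Formula: ROP = (Daily Demand * Lead Time) + Safety Stock
Demand during lead time = 78 * 14 = 1092 units
ROP = 1092 + 380 = 1472 units

1472 units


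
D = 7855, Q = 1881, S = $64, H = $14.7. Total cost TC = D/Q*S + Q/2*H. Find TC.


TC = 7855/1881 * 64 + 1881/2 * 14.7

$14092.61


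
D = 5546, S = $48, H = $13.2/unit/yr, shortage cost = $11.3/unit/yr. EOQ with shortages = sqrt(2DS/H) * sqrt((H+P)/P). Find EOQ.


Formula: EOQ* = sqrt(2DS/H) * sqrt((H+P)/P)
Base EOQ = sqrt(2*5546*48/13.2) = 200.83 units
Correction = sqrt((13.2+11.3)/11.3) = 1.47246
EOQ* = 200.83 * 1.47246 = 295.7 units

295.7 units


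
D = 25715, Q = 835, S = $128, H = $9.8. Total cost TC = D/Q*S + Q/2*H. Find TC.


TC = 25715/835 * 128 + 835/2 * 9.8

$8033.44


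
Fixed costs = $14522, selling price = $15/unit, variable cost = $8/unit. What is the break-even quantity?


Formula: BEQ = Fixed Costs / (Price - Variable Cost)
Contribution margin = $15 - $8 = $7/unit
BEQ = ceil($14522 / $7/unit) = ceil(2074.57) = 2075 units

2075 units


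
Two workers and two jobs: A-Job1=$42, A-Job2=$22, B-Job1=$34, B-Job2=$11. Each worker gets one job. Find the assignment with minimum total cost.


Option 1: A->1 + B->2 = $42 + $11 = $53
Option 2: A->2 + B->1 = $22 + $34 = $56
Min cost = min($53, $56) = $53

$53


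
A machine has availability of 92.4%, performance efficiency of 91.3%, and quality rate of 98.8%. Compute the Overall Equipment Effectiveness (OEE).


Formula: OEE = Availability * Performance * Quality / 10000
A * P = 92.4% * 91.3% / 100 = 84.36%
OEE = 84.36% * 98.8% / 100 = 83.3%

83.3%


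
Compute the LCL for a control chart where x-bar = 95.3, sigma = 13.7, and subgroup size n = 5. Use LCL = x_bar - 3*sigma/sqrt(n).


LCL = 95.3 - 3 * 13.7 / sqrt(5)

76.92


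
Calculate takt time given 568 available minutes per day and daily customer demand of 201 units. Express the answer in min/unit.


Formula: Takt Time = Available Production Time / Customer Demand
Takt = 568 min/day / 201 units/day
Takt = 2.83 min/unit

2.83 min/unit


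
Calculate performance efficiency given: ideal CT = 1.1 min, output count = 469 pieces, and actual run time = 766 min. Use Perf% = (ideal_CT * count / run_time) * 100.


Formula: Performance = (Ideal CT * Total Count) / Run Time * 100
Ideal output time = 1.1 * 469 = 515.9 min
Performance = 515.9 / 766 * 100 = 67.3%

67.3%


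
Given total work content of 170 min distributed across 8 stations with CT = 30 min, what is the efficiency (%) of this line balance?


Formula: Efficiency = Sum of Task Times / (N_stations * CT) * 100
Total station capacity = 8 stations * 30 min = 240 min
Efficiency = 170 / 240 * 100 = 70.8%

70.8%


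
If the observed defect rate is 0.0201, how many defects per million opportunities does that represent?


DPMO = defect_rate * 1000000 = 0.0201 * 1000000

20100


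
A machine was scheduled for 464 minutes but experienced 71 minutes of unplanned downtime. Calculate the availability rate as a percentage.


Formula: Availability = (Planned Time - Downtime) / Planned Time * 100
Uptime = 464 - 71 = 393 min
Availability = 393 / 464 * 100 = 84.7%

84.7%


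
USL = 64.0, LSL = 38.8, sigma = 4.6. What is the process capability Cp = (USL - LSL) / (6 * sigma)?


Cp = (64.0 - 38.8) / (6 * 4.6)

0.91


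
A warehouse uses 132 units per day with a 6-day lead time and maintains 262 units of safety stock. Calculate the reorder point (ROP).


Formula: ROP = (Daily Demand * Lead Time) + Safety Stock
Demand during lead time = 132 * 6 = 792 units
ROP = 792 + 262 = 1054 units

1054 units


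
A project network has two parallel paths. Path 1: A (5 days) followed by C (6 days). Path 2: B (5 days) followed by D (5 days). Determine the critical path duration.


Path 1 = 5 + 6 = 11 days
Path 2 = 5 + 5 = 10 days
Duration = max(11, 10) = 11 days

11 days


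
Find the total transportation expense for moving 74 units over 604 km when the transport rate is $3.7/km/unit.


TC = dist * cost * units = 604 * 3.7 * 74 = $165375.20

$165375.20


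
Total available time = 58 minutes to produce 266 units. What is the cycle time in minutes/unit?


Formula: CT = Available Time / Number of Units
CT = 58 min / 266 units
CT = 0.22 min/unit

0.22 min/unit


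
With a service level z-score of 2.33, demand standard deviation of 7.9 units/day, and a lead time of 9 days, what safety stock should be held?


Formula: SS = z * sigma_d * sqrt(LT)
sqrt(LT) = sqrt(9) = 3.0
SS = 2.33 * 7.9 * 3.0
SS = 55.2 units

55.2 units


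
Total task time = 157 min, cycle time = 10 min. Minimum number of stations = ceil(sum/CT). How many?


Formula: N_min = ceil(Sum of Task Times / Cycle Time)
N_min = ceil(157 min / 10 min) = ceil(15.7)
N_min = 16 stations

16


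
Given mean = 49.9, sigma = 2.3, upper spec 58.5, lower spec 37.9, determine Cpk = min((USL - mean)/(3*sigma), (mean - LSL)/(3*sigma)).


Cpu = (58.5 - 49.9) / (3 * 2.3) = 1.25
Cpl = (49.9 - 37.9) / (3 * 2.3) = 1.74
Cpk = min(1.25, 1.74) = 1.25

1.25


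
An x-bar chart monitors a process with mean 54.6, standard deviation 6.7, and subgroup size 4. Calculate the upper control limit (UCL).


UCL = 54.6 + 3 * 6.7 / sqrt(4)

64.65


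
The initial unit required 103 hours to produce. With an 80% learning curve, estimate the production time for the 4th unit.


Formula: T_n = T_1 * (learning_rate)^(log2(n)) where learning_rate = rate/100
Doublings = log2(4) = 2
T_n = 103 * 0.8^2
T_n = 103 * 0.64 = 65.9 hours

65.9 hours


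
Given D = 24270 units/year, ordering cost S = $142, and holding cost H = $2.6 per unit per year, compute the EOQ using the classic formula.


Formula: EOQ = sqrt(2 * D * S / H)
Numerator: 2 * 24270 * 142 = 6892680
2DS/H = 6892680 / 2.6 = 2651030.8
EOQ = sqrt(2651030.8) = 1628.2 units

1628.2 units


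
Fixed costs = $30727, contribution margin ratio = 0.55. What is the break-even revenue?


Formula: BER = Fixed Costs / Contribution Margin Ratio
BER = $30727 / 0.55
BER = $55867.27 (to the nearest cent)

$55867.27


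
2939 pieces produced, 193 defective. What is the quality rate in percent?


Formula: Quality Rate = Good Pieces / Total Pieces * 100
Good pieces = 2939 - 193 = 2746
QR = 2746 / 2939 * 100 = 93.4%

93.4%


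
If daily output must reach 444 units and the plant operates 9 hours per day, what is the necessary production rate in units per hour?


Formula: Production Rate = Daily Demand / Available Hours
Rate = 444 units/day / 9 hours/day
Rate = 49.3 units/hour

49.3 units/hour


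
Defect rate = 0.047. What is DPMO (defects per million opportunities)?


DPMO = defect_rate * 1000000 = 0.047 * 1000000

47000


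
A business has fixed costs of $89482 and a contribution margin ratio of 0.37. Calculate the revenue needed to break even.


Formula: BER = Fixed Costs / Contribution Margin Ratio
BER = $89482 / 0.37
BER = $241843.24 (to the nearest cent)

$241843.24


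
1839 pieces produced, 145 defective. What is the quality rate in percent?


Formula: Quality Rate = Good Pieces / Total Pieces * 100
Good pieces = 1839 - 145 = 1694
QR = 1694 / 1839 * 100 = 92.1%

92.1%


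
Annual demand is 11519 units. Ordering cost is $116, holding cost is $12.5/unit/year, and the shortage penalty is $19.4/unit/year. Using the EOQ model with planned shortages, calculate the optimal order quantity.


Formula: EOQ* = sqrt(2DS/H) * sqrt((H+P)/P)
Base EOQ = sqrt(2*11519*116/12.5) = 462.38 units
Correction = sqrt((12.5+19.4)/19.4) = 1.28231
EOQ* = 462.38 * 1.28231 = 592.9 units

592.9 units


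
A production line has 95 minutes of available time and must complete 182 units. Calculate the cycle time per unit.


Formula: CT = Available Time / Number of Units
CT = 95 min / 182 units
CT = 0.52 min/unit

0.52 min/unit


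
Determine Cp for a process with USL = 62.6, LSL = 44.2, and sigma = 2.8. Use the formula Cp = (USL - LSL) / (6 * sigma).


Cp = (62.6 - 44.2) / (6 * 2.8)

1.1


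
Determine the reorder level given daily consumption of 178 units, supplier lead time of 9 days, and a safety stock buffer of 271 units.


Formula: ROP = (Daily Demand * Lead Time) + Safety Stock
Demand during lead time = 178 * 9 = 1602 units
ROP = 1602 + 271 = 1873 units

1873 units


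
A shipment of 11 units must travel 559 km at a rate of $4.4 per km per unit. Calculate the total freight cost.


TC = dist * cost * units = 559 * 4.4 * 11 = $27055.60

$27055.60


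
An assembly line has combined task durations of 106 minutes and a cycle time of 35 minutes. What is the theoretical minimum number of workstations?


Formula: N_min = ceil(Sum of Task Times / Cycle Time)
N_min = ceil(106 min / 35 min) = ceil(3.0286)
N_min = 4 stations

4


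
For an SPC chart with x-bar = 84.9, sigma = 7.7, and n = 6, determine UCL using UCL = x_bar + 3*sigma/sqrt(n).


UCL = 84.9 + 3 * 7.7 / sqrt(6)

94.33


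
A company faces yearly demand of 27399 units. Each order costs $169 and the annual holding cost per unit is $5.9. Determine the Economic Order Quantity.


Formula: EOQ = sqrt(2 * D * S / H)
Numerator: 2 * 27399 * 169 = 9260862
2DS/H = 9260862 / 5.9 = 1569637.6
EOQ = sqrt(1569637.6) = 1252.9 units

1252.9 units


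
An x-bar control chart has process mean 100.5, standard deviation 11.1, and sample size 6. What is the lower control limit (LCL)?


LCL = 100.5 - 3 * 11.1 / sqrt(6)

86.91


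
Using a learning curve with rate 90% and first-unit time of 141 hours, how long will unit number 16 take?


Formula: T_n = T_1 * (learning_rate)^(log2(n)) where learning_rate = rate/100
Doublings = log2(16) = 4
T_n = 141 * 0.9^4
T_n = 141 * 0.6561 = 92.5 hours

92.5 hours


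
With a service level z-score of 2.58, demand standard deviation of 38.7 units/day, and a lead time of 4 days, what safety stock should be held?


Formula: SS = z * sigma_d * sqrt(LT)
sqrt(LT) = sqrt(4) = 2.0
SS = 2.58 * 38.7 * 2.0
SS = 199.7 units

199.7 units


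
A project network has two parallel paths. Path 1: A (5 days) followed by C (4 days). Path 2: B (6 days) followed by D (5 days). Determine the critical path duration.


Path 1 = 5 + 4 = 9 days
Path 2 = 6 + 5 = 11 days
Duration = max(9, 11) = 11 days

11 days


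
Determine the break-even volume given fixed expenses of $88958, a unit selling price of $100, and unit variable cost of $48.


Formula: BEQ = Fixed Costs / (Price - Variable Cost)
Contribution margin = $100 - $48 = $52/unit
BEQ = ceil($88958 / $52/unit) = ceil(1710.73) = 1711 units

1711 units


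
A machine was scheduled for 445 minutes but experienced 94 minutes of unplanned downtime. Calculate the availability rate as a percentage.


Formula: Availability = (Planned Time - Downtime) / Planned Time * 100
Uptime = 445 - 94 = 351 min
Availability = 351 / 445 * 100 = 78.9%

78.9%


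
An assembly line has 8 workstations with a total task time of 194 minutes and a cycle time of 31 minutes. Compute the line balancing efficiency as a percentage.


Formula: Efficiency = Sum of Task Times / (N_stations * CT) * 100
Total station capacity = 8 stations * 31 min = 248 min
Efficiency = 194 / 248 * 100 = 78.2%

78.2%


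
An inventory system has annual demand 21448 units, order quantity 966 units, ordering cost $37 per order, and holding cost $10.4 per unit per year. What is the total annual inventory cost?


TC = 21448/966 * 37 + 966/2 * 10.4

$5844.71


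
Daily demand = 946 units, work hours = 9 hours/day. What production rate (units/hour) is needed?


Formula: Production Rate = Daily Demand / Available Hours
Rate = 946 units/day / 9 hours/day
Rate = 105.1 units/hour

105.1 units/hour


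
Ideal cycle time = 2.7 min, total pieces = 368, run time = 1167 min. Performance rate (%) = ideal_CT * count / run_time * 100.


Formula: Performance = (Ideal CT * Total Count) / Run Time * 100
Ideal output time = 2.7 * 368 = 993.6 min
Performance = 993.6 / 1167 * 100 = 85.1%

85.1%


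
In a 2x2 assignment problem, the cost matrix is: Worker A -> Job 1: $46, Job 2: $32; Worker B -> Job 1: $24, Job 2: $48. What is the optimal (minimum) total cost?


Option 1: A->1 + B->2 = $46 + $48 = $94
Option 2: A->2 + B->1 = $32 + $24 = $56
Min cost = min($94, $56) = $56

$56


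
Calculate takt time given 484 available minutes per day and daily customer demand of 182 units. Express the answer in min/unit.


Formula: Takt Time = Available Production Time / Customer Demand
Takt = 484 min/day / 182 units/day
Takt = 2.66 min/unit

2.66 min/unit


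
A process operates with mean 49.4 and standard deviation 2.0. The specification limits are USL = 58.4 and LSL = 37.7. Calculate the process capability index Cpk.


Cpu = (58.4 - 49.4) / (3 * 2.0) = 1.5
Cpl = (49.4 - 37.7) / (3 * 2.0) = 1.95
Cpk = min(1.5, 1.95) = 1.5

1.5


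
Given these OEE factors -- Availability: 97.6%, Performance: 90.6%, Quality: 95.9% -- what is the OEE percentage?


Formula: OEE = Availability * Performance * Quality / 10000
A * P = 97.6% * 90.6% / 100 = 88.43%
OEE = 88.43% * 95.9% / 100 = 84.8%

84.8%


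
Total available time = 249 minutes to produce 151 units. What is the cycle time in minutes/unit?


Formula: CT = Available Time / Number of Units
CT = 249 min / 151 units
CT = 1.65 min/unit

1.65 min/unit


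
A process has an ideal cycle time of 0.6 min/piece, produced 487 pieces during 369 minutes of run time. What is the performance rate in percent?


Formula: Performance = (Ideal CT * Total Count) / Run Time * 100
Ideal output time = 0.6 * 487 = 292.2 min
Performance = 292.2 / 369 * 100 = 79.2%

79.2%


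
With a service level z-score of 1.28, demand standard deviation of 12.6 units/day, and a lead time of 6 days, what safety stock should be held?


Formula: SS = z * sigma_d * sqrt(LT)
sqrt(LT) = sqrt(6) = 2.4495
SS = 1.28 * 12.6 * 2.4495
SS = 39.5 units

39.5 units


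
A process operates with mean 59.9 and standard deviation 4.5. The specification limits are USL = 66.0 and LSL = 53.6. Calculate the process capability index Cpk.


Cpu = (66.0 - 59.9) / (3 * 4.5) = 0.45
Cpl = (59.9 - 53.6) / (3 * 4.5) = 0.47
Cpk = min(0.45, 0.47) = 0.45

0.45


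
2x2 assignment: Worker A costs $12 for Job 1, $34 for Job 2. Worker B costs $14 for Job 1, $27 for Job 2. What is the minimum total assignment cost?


Option 1: A->1 + B->2 = $12 + $27 = $39
Option 2: A->2 + B->1 = $34 + $14 = $48
Min cost = min($39, $48) = $39

$39


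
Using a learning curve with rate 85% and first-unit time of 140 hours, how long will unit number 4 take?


Formula: T_n = T_1 * (learning_rate)^(log2(n)) where learning_rate = rate/100
Doublings = log2(4) = 2
T_n = 140 * 0.85^2
T_n = 140 * 0.7225 = 101.2 hours

101.2 hours


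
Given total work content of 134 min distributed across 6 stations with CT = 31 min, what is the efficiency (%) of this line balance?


Formula: Efficiency = Sum of Task Times / (N_stations * CT) * 100
Total station capacity = 6 stations * 31 min = 186 min
Efficiency = 134 / 186 * 100 = 72.0%

72.0%


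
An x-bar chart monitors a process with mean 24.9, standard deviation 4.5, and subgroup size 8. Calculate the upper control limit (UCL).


UCL = 24.9 + 3 * 4.5 / sqrt(8)

29.67


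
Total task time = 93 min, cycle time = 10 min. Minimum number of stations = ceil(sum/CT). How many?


Formula: N_min = ceil(Sum of Task Times / Cycle Time)
N_min = ceil(93 min / 10 min) = ceil(9.3)
N_min = 10 stations

10


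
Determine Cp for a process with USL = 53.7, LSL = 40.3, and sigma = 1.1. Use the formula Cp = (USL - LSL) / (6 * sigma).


Cp = (53.7 - 40.3) / (6 * 1.1)

2.03


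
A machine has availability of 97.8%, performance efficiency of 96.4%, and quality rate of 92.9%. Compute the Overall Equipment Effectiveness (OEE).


Formula: OEE = Availability * Performance * Quality / 10000
A * P = 97.8% * 96.4% / 100 = 94.28%
OEE = 94.28% * 92.9% / 100 = 87.6%

87.6%


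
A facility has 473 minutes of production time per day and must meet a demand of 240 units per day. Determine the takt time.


Formula: Takt Time = Available Production Time / Customer Demand
Takt = 473 min/day / 240 units/day
Takt = 1.97 min/unit

1.97 min/unit


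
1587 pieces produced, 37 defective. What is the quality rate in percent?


Formula: Quality Rate = Good Pieces / Total Pieces * 100
Good pieces = 1587 - 37 = 1550
QR = 1550 / 1587 * 100 = 97.7%

97.7%


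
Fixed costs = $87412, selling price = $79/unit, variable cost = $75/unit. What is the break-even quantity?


Formula: BEQ = Fixed Costs / (Price - Variable Cost)
Contribution margin = $79 - $75 = $4/unit
BEQ = ceil($87412 / $4/unit) = ceil(21853.0) = 21853 units

21853 units


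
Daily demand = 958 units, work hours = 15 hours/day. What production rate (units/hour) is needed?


Formula: Production Rate = Daily Demand / Available Hours
Rate = 958 units/day / 15 hours/day
Rate = 63.9 units/hour

63.9 units/hour


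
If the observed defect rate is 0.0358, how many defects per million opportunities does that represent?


DPMO = defect_rate * 1000000 = 0.0358 * 1000000

35800


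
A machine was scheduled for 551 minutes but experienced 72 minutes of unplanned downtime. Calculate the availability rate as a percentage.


Formula: Availability = (Planned Time - Downtime) / Planned Time * 100
Uptime = 551 - 72 = 479 min
Availability = 479 / 551 * 100 = 86.9%

86.9%


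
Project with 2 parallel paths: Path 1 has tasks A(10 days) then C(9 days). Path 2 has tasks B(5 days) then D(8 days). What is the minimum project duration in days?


Path 1 = 10 + 9 = 19 days
Path 2 = 5 + 8 = 13 days
Duration = max(19, 13) = 19 days

19 days


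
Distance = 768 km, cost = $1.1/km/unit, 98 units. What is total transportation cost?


TC = dist * cost * units = 768 * 1.1 * 98 = $82790.40

$82790.40


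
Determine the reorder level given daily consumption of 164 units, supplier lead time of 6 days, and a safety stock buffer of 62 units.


Formula: ROP = (Daily Demand * Lead Time) + Safety Stock
Demand during lead time = 164 * 6 = 984 units
ROP = 984 + 62 = 1046 units

1046 units


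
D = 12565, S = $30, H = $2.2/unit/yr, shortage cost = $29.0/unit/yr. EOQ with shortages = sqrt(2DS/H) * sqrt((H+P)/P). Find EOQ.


Formula: EOQ* = sqrt(2DS/H) * sqrt((H+P)/P)
Base EOQ = sqrt(2*12565*30/2.2) = 585.39 units
Correction = sqrt((2.2+29.0)/29.0) = 1.03724
EOQ* = 585.39 * 1.03724 = 607.2 units

607.2 units


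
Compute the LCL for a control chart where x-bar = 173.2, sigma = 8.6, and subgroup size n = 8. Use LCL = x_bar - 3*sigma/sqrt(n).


LCL = 173.2 - 3 * 8.6 / sqrt(8)

164.08


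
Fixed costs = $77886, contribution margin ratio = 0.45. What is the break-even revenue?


Formula: BER = Fixed Costs / Contribution Margin Ratio
BER = $77886 / 0.45
BER = $173080.00 (to the nearest cent)

$173080.00


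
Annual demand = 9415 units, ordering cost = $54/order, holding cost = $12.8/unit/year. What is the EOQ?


Formula: EOQ = sqrt(2 * D * S / H)
Numerator: 2 * 9415 * 54 = 1016820
2DS/H = 1016820 / 12.8 = 79439.1
EOQ = sqrt(79439.1) = 281.8 units

281.8 units


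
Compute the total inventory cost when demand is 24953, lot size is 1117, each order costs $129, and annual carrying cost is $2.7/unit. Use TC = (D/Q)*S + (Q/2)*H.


TC = 24953/1117 * 129 + 1117/2 * 2.7

$4389.72


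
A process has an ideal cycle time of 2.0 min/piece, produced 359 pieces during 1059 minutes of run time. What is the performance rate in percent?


Formula: Performance = (Ideal CT * Total Count) / Run Time * 100
Ideal output time = 2.0 * 359 = 718.0 min
Performance = 718.0 / 1059 * 100 = 67.8%

67.8%


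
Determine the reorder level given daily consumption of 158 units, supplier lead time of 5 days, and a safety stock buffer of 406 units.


Formula: ROP = (Daily Demand * Lead Time) + Safety Stock
Demand during lead time = 158 * 5 = 790 units
ROP = 790 + 406 = 1196 units

1196 units


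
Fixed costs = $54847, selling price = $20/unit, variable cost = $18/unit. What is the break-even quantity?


Formula: BEQ = Fixed Costs / (Price - Variable Cost)
Contribution margin = $20 - $18 = $2/unit
BEQ = ceil($54847 / $2/unit) = ceil(27423.5) = 27424 units

27424 units


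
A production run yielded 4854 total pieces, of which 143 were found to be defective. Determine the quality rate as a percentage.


Formula: Quality Rate = Good Pieces / Total Pieces * 100
Good pieces = 4854 - 143 = 4711
QR = 4711 / 4854 * 100 = 97.1%

97.1%


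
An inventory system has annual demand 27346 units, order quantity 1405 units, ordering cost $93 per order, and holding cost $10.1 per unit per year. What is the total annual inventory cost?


TC = 27346/1405 * 93 + 1405/2 * 10.1

$8905.34


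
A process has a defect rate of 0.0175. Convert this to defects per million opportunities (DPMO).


DPMO = defect_rate * 1000000 = 0.0175 * 1000000

17500


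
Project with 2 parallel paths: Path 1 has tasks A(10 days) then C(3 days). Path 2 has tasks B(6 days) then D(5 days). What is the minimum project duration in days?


Path 1 = 10 + 3 = 13 days
Path 2 = 6 + 5 = 11 days
Duration = max(13, 11) = 13 days

13 days


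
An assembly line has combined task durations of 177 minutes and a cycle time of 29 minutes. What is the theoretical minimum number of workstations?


Formula: N_min = ceil(Sum of Task Times / Cycle Time)
N_min = ceil(177 min / 29 min) = ceil(6.1034)
N_min = 7 stations

7


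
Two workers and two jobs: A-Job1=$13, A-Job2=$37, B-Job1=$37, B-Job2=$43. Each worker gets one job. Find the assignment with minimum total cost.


Option 1: A->1 + B->2 = $13 + $43 = $56
Option 2: A->2 + B->1 = $37 + $37 = $74
Min cost = min($56, $74) = $56

$56


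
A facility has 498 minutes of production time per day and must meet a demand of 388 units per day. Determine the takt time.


Formula: Takt Time = Available Production Time / Customer Demand
Takt = 498 min/day / 388 units/day
Takt = 1.28 min/unit

1.28 min/unit


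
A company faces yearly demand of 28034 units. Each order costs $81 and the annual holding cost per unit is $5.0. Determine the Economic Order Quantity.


Formula: EOQ = sqrt(2 * D * S / H)
Numerator: 2 * 28034 * 81 = 4541508
2DS/H = 4541508 / 5.0 = 908301.6
EOQ = sqrt(908301.6) = 953.0 units

953.0 units


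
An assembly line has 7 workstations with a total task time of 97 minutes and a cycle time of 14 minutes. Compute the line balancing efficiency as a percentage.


Formula: Efficiency = Sum of Task Times / (N_stations * CT) * 100
Total station capacity = 7 stations * 14 min = 98 min
Efficiency = 97 / 98 * 100 = 99.0%

99.0%


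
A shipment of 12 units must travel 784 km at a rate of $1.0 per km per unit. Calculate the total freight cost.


TC = dist * cost * units = 784 * 1.0 * 12 = $9408.00

$9408.00


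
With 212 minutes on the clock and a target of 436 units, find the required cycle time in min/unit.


Formula: CT = Available Time / Number of Units
CT = 212 min / 436 units
CT = 0.49 min/unit

0.49 min/unit


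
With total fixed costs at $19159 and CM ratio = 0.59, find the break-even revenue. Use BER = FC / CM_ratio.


Formula: BER = Fixed Costs / Contribution Margin Ratio
BER = $19159 / 0.59
BER = $32472.88 (to the nearest cent)

$32472.88


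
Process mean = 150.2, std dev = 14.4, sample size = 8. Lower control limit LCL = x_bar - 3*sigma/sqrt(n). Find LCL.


LCL = 150.2 - 3 * 14.4 / sqrt(8)

134.93


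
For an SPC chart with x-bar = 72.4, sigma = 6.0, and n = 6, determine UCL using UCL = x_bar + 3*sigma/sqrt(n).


UCL = 72.4 + 3 * 6.0 / sqrt(6)

79.75


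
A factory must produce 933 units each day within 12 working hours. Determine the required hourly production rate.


Formula: Production Rate = Daily Demand / Available Hours
Rate = 933 units/day / 12 hours/day
Rate = 77.8 units/hour

77.8 units/hour


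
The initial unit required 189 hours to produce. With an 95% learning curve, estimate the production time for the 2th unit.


Formula: T_n = T_1 * (learning_rate)^(log2(n)) where learning_rate = rate/100
Doublings = log2(2) = 1
T_n = 189 * 0.95^1
T_n = 189 * 0.95 = 179.6 hours

179.6 hours


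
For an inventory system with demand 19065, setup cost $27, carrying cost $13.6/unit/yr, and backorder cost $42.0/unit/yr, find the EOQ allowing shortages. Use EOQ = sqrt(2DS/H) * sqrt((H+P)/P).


Formula: EOQ* = sqrt(2DS/H) * sqrt((H+P)/P)
Base EOQ = sqrt(2*19065*27/13.6) = 275.13 units
Correction = sqrt((13.6+42.0)/42.0) = 1.15057
EOQ* = 275.13 * 1.15057 = 316.6 units

316.6 units


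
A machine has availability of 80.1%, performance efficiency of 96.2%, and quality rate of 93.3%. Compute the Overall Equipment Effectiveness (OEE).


Formula: OEE = Availability * Performance * Quality / 10000
A * P = 80.1% * 96.2% / 100 = 77.06%
OEE = 77.06% * 93.3% / 100 = 71.9%

71.9%


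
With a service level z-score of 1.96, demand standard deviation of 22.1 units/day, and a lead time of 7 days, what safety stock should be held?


Formula: SS = z * sigma_d * sqrt(LT)
sqrt(LT) = sqrt(7) = 2.6458
SS = 1.96 * 22.1 * 2.6458
SS = 114.6 units

114.6 units


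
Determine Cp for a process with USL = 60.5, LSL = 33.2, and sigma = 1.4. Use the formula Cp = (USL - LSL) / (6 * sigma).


Cp = (60.5 - 33.2) / (6 * 1.4)

3.25


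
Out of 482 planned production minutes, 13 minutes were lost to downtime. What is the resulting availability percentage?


Formula: Availability = (Planned Time - Downtime) / Planned Time * 100
Uptime = 482 - 13 = 469 min
Availability = 469 / 482 * 100 = 97.3%

97.3%


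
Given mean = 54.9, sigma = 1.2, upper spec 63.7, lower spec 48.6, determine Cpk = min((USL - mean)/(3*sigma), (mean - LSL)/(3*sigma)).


Cpu = (63.7 - 54.9) / (3 * 1.2) = 2.44
Cpl = (54.9 - 48.6) / (3 * 1.2) = 1.75
Cpk = min(2.44, 1.75) = 1.75

1.75


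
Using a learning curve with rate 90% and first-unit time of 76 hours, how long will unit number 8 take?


Formula: T_n = T_1 * (learning_rate)^(log2(n)) where learning_rate = rate/100
Doublings = log2(8) = 3
T_n = 76 * 0.9^3
T_n = 76 * 0.729 = 55.4 hours

55.4 hours


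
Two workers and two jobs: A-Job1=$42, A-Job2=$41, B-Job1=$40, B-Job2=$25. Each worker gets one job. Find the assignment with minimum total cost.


Option 1: A->1 + B->2 = $42 + $25 = $67
Option 2: A->2 + B->1 = $41 + $40 = $81
Min cost = min($67, $81) = $67

$67


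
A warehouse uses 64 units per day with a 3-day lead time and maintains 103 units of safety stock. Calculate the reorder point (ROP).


Formula: ROP = (Daily Demand * Lead Time) + Safety Stock
Demand during lead time = 64 * 3 = 192 units
ROP = 192 + 103 = 295 units

295 units


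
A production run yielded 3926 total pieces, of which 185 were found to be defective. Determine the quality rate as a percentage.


Formula: Quality Rate = Good Pieces / Total Pieces * 100
Good pieces = 3926 - 185 = 3741
QR = 3741 / 3926 * 100 = 95.3%

95.3%


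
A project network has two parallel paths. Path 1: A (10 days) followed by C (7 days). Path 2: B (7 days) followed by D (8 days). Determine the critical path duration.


Path 1 = 10 + 7 = 17 days
Path 2 = 7 + 8 = 15 days
Duration = max(17, 15) = 17 days

17 days


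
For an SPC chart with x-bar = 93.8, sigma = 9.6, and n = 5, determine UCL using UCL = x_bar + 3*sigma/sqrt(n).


UCL = 93.8 + 3 * 9.6 / sqrt(5)

106.68


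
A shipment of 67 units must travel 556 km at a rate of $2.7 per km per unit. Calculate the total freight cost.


TC = dist * cost * units = 556 * 2.7 * 67 = $100580.40

$100580.40


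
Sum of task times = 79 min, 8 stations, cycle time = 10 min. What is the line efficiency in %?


Formula: Efficiency = Sum of Task Times / (N_stations * CT) * 100
Total station capacity = 8 stations * 10 min = 80 min
Efficiency = 79 / 80 * 100 = 98.8%

98.8%


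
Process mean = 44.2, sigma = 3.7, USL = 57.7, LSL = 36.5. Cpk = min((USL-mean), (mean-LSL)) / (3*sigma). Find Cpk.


Cpu = (57.7 - 44.2) / (3 * 3.7) = 1.22
Cpl = (44.2 - 36.5) / (3 * 3.7) = 0.69
Cpk = min(1.22, 0.69) = 0.69

0.69


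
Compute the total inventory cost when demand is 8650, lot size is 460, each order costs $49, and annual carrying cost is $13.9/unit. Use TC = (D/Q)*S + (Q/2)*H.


TC = 8650/460 * 49 + 460/2 * 13.9

$4118.41


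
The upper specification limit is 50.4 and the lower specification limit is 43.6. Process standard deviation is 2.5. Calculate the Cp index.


Cp = (50.4 - 43.6) / (6 * 2.5)

0.45


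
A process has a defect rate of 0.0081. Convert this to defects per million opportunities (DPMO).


DPMO = defect_rate * 1000000 = 0.0081 * 1000000

8100


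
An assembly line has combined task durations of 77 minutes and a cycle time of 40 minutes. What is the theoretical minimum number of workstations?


Formula: N_min = ceil(Sum of Task Times / Cycle Time)
N_min = ceil(77 min / 40 min) = ceil(1.925)
N_min = 2 stations

2


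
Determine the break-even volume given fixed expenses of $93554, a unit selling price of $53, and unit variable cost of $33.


Formula: BEQ = Fixed Costs / (Price - Variable Cost)
Contribution margin = $53 - $33 = $20/unit
BEQ = ceil($93554 / $20/unit) = ceil(4677.7) = 4678 units

4678 units


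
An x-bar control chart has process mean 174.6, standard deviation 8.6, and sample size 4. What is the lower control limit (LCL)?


LCL = 174.6 - 3 * 8.6 / sqrt(4)

161.7


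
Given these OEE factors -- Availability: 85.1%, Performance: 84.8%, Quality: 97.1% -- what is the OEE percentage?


Formula: OEE = Availability * Performance * Quality / 10000
A * P = 85.1% * 84.8% / 100 = 72.16%
OEE = 72.16% * 97.1% / 100 = 70.1%

70.1%


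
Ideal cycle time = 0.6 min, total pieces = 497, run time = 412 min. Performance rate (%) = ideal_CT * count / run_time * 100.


Formula: Performance = (Ideal CT * Total Count) / Run Time * 100
Ideal output time = 0.6 * 497 = 298.2 min
Performance = 298.2 / 412 * 100 = 72.4%

72.4%


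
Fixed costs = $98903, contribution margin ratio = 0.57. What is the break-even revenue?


Formula: BER = Fixed Costs / Contribution Margin Ratio
BER = $98903 / 0.57
BER = $173514.04 (to the nearest cent)

$173514.04


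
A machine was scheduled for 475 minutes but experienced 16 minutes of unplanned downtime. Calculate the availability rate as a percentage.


Formula: Availability = (Planned Time - Downtime) / Planned Time * 100
Uptime = 475 - 16 = 459 min
Availability = 459 / 475 * 100 = 96.6%

96.6%


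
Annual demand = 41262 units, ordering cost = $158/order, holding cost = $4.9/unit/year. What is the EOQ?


Formula: EOQ = sqrt(2 * D * S / H)
Numerator: 2 * 41262 * 158 = 13038792
2DS/H = 13038792 / 4.9 = 2660978.0
EOQ = sqrt(2660978.0) = 1631.3 units

1631.3 units


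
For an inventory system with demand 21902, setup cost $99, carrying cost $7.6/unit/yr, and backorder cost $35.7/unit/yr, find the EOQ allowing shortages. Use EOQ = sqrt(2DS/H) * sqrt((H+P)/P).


Formula: EOQ* = sqrt(2DS/H) * sqrt((H+P)/P)
Base EOQ = sqrt(2*21902*99/7.6) = 755.38 units
Correction = sqrt((7.6+35.7)/35.7) = 1.10131
EOQ* = 755.38 * 1.10131 = 831.9 units

831.9 units


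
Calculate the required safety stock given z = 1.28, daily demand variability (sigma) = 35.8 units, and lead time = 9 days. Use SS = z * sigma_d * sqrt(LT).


Formula: SS = z * sigma_d * sqrt(LT)
sqrt(LT) = sqrt(9) = 3.0
SS = 1.28 * 35.8 * 3.0
SS = 137.5 units

137.5 units


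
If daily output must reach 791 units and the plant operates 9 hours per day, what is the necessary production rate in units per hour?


Formula: Production Rate = Daily Demand / Available Hours
Rate = 791 units/day / 9 hours/day
Rate = 87.9 units/hour

87.9 units/hour


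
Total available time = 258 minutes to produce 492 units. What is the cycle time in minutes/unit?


Formula: CT = Available Time / Number of Units
CT = 258 min / 492 units
CT = 0.52 min/unit

0.52 min/unit


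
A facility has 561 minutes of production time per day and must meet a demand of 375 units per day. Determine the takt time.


Formula: Takt Time = Available Production Time / Customer Demand
Takt = 561 min/day / 375 units/day
Takt = 1.5 min/unit

1.5 min/unit


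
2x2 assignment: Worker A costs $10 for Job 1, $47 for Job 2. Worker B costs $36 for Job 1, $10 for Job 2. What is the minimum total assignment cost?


Option 1: A->1 + B->2 = $10 + $10 = $20
Option 2: A->2 + B->1 = $47 + $36 = $83
Min cost = min($20, $83) = $20

$20


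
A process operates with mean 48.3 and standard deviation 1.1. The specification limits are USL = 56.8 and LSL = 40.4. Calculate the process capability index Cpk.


Cpu = (56.8 - 48.3) / (3 * 1.1) = 2.58
Cpl = (48.3 - 40.4) / (3 * 1.1) = 2.39
Cpk = min(2.58, 2.39) = 2.39

2.39


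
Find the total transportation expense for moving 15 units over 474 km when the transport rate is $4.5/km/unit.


TC = dist * cost * units = 474 * 4.5 * 15 = $31995.00

$31995.00


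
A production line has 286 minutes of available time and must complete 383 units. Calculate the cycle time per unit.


Formula: CT = Available Time / Number of Units
CT = 286 min / 383 units
CT = 0.75 min/unit

0.75 min/unit


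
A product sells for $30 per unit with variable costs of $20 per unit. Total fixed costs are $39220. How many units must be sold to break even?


Formula: BEQ = Fixed Costs / (Price - Variable Cost)
Contribution margin = $30 - $20 = $10/unit
BEQ = ceil($39220 / $10/unit) = ceil(3922.0) = 3922 units

3922 units


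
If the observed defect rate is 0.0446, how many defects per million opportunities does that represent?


DPMO = defect_rate * 1000000 = 0.0446 * 1000000

44600
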